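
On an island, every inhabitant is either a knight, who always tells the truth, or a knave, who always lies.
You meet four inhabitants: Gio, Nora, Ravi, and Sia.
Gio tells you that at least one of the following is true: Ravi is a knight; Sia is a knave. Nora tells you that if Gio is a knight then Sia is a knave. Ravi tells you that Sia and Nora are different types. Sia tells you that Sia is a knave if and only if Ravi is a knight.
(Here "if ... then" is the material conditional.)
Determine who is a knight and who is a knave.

Gio is a knave, so "at least one of the following is true: Ravi is a knight; Sia is a knave" must be False — and it is.
Nora (knight): "if Gio is a knight then Sia is a knave" — true. ✓
Ravi (knave): "Sia and Nora are different types" — False. ✓
As a knight, Sia's statement "Sia is a knave if and only if Ravi is a knight" should be true; it is.

Gio is a knave, Nora is a knight, Ravi is a knave, and Sia is a knight.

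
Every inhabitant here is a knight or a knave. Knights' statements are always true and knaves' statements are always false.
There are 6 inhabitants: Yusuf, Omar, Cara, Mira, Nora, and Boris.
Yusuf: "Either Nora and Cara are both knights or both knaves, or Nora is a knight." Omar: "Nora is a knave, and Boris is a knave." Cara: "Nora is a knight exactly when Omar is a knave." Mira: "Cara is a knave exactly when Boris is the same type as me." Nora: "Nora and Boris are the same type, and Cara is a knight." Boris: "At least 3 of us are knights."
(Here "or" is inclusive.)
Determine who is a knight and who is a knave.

Yusuf is a knight, Omar is a knave, Cara is a knave, Mira is a knight, Nora is a knave, and Boris is a knight.

Yusuf is a knight, and the claim "either Nora and Cara are both knights or both knaves, or Nora is a knight" is indeed true.
Omar is a knave; "Nora is a knave, and Boris is a knave" is False, as required.
Cara is a knave, so "Nora is a knight exactly when Omar is a knave" must be False — and it is.
Mira is a knight; "Cara is a knave exactly when Boris is the same type as me" is true, as required.
Nora (knave): "Nora and Boris are the same type, and Cara is a knight" — False. ✓
Since Boris is a knight, "at least 3 of us are knights" needs to be true, which holds.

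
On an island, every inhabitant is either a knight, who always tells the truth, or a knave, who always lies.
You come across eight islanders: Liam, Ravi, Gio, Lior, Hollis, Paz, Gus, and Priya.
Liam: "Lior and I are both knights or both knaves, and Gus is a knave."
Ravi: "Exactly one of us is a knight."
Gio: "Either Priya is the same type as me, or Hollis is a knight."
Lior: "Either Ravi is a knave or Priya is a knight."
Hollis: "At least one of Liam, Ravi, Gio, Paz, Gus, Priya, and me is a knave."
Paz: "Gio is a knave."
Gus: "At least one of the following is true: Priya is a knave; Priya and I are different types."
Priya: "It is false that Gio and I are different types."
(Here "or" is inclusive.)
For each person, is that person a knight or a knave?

Knights: Gio, Lior, Hollis, and Gus. Knaves: Liam, Ravi, Paz, and Priya.

Liam (knave): "Lior and I are both knights or both knaves, and Gus is a knave" — false. ✓
Ravi is a knave, so "exactly one of us is a knight" must be false — and it is.
As a knight, Gio's statement "either Priya is the same type as me, or Hollis is a knight" should be true; it is.
As a knight, Lior's statement "either Ravi is a knave or Priya is a knight" should be true; it is.
Since Hollis is a knight, "at least one of Liam, Ravi, Gio, Paz, Gus, Priya, and me is a knave" needs to be true, which holds.
As a knave, Paz's statement "Gio is a knave" should be false; it is.
Gus (knight): "at least one of the following is true: Priya is a knave; Priya and I are different types" — true. ✓
As a knave, Priya's statement "it is false that Gio and I are different types" should be false; it is.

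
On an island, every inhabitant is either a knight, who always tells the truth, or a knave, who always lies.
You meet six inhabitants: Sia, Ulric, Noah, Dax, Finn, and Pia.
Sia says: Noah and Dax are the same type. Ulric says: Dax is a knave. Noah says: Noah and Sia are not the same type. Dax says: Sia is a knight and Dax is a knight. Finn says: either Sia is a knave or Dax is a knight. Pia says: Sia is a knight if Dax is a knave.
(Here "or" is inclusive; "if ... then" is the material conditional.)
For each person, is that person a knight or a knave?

Since Sia is a knave, "Noah and Dax are the same type" needs to be False, which holds.
Ulric is a knight, so "Dax is a knave" must be True — and it is.
Noah is a knight, and the claim "Noah and Sia are not the same type" is indeed True.
Dax is a knave, so "Sia is a knight and Dax is a knight" must be False — and it is.
Finn (knight): "either Sia is a knave or Dax is a knight" — True. ✓
Pia is a knave; "Sia is a knight if Dax is a knave" is False, as required.

Knights: Ulric, Noah, and Finn. Knaves: Sia, Dax, and Pia.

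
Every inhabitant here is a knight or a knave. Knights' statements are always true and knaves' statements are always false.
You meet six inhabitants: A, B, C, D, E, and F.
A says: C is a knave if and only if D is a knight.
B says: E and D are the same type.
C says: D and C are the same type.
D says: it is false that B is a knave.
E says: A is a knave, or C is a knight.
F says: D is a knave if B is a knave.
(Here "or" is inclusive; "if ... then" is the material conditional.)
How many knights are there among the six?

The unique consistent assignment is A=knave, B=knight, C=knight, D=knight, E=knight, F=knight.
That has 5 knights.

5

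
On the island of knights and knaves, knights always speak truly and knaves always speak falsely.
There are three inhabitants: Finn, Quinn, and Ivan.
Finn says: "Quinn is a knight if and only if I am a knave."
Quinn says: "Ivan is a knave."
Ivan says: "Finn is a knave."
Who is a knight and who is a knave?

Finn is a knave, Quinn is a knave, and Ivan is a knight.

Finn (knave): "Quinn is a knight if and only if I am a knave" — false. ✓
Since Quinn is a knave, "Ivan is a knave" needs to be false, which holds.
As a knight, Ivan's statement "Finn is a knave" should be True; it is.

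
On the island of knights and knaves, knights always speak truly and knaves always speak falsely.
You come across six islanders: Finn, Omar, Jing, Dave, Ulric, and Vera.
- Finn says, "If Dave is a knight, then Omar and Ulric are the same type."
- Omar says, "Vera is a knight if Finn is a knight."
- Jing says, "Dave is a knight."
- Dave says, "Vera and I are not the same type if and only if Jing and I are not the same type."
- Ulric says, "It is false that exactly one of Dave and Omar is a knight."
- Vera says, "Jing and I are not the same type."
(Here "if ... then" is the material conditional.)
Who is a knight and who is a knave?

Finn is a knight, Omar is a knight, Jing is a knave, Dave is a knave, Ulric is a knave, and Vera is a knight.

Finn is a knight, and the claim "if Dave is a knight, then Omar and Ulric are the same type" is indeed True.
Omar is a knight, and the claim "Vera is a knight if Finn is a knight" is indeed True.
Jing is a knave, so "Dave is a knight" must be False — and it is.
Dave is a knave; "Vera and I are not the same type if and only if Jing and I are not the same type" is False, as required.
Ulric is a knave; "it is false that exactly one of Dave and Omar is a knight" is False, as required.
Vera (knight): "Jing and I are not the same type" — True. ✓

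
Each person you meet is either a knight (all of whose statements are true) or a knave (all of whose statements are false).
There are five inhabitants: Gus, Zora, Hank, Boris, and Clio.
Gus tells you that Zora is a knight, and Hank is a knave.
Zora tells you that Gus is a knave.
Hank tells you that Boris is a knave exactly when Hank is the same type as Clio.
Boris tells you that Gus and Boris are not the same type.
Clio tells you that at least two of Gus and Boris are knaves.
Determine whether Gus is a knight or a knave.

Gus is a knave.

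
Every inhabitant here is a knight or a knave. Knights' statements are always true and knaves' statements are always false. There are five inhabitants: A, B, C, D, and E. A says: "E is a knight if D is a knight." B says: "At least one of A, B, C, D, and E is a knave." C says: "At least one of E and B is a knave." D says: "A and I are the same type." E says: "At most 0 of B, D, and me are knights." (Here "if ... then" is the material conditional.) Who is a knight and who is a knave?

A is a knight; "E is a knight if D is a knight" is true, as required.
As a knight, B's statement "at least one of A, B, C, D, and E is a knave" should be true; it is.
C is a knight; "at least one of E and B is a knave" is true, as required.
Since D is a knave, "A and I are the same type" needs to be False, which holds.
E is a knave; "at most 0 of B, D, and me are knights" is False, as required.

A is a knight, B is a knight, C is a knight, D is a knave, and E is a knave.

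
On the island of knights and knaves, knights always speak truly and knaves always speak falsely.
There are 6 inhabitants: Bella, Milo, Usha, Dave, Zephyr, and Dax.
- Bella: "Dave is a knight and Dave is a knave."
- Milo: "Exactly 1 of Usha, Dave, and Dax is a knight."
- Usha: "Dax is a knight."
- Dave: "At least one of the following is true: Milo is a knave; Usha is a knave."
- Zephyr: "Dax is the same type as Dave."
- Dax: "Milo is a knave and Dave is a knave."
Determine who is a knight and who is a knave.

Bella is a knave, Milo is a knight, Usha is a knave, Dave is a knight, Zephyr is a knave, and Dax is a knave.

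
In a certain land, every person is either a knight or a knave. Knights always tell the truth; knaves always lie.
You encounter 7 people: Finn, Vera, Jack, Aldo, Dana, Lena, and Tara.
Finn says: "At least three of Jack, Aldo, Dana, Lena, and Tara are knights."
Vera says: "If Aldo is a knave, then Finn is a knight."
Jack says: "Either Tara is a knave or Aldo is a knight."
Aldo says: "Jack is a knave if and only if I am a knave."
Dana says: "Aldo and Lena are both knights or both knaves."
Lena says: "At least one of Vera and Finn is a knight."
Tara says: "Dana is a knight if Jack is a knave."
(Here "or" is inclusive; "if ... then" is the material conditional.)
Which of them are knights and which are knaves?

Finn is a knight, Vera is a knight, Jack is a knight, Aldo is a knight, Dana is a knight, Lena is a knight, and Tara is a knight.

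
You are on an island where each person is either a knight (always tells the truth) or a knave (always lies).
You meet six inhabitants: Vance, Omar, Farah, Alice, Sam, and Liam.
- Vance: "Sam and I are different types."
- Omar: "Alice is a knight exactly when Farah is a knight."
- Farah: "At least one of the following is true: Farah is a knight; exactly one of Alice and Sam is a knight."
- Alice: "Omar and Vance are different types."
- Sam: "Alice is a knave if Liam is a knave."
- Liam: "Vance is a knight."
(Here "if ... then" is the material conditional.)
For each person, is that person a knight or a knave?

Knights: Omar, Farah, and Alice. Knaves: Vance, Sam, and Liam.

As a knave, Vance's statement "Sam and I are different types" should be false; it is.
As a knight, Omar's statement "Alice is a knight exactly when Farah is a knight" should be true; it is.
Farah is a knight, so "at least one of the following is true: Farah is a knight; exactly one of Alice and Sam is a knight" must be true — and it is.
Alice (knight): "Omar and Vance are different types" — true. ✓
Sam is a knave, so "Alice is a knave if Liam is a knave" must be false — and it is.
Liam is a knave, so "Vance is a knight" must be false — and it is.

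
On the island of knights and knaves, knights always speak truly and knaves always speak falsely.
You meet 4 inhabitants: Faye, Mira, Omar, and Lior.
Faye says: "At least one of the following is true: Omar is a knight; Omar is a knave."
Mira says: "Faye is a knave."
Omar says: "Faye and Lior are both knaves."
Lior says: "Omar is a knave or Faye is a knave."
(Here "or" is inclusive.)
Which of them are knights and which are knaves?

Since Faye is a knight, "at least one of the following is true: Omar is a knight; Omar is a knave" needs to be True, which holds.
As a knave, Mira's statement "Faye is a knave" should be false; it is.
Since Omar is a knave, "Faye and Lior are both knaves" needs to be false, which holds.
Lior is a knight, so "Omar is a knave or Faye is a knave" must be True — and it is.

Faye is a knight, Mira is a knave, Omar is a knave, and Lior is a knight.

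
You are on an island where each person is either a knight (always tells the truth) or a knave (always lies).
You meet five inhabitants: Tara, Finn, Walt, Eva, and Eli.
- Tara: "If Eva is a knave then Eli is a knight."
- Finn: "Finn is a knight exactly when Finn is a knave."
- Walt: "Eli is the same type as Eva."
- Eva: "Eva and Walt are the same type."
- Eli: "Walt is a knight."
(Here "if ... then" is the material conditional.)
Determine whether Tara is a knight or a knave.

Consistent assignments: {Tara=knight, Finn=knave, Walt=knight, Eva=knight, Eli=knight}
In every consistent assignment, Tara is a knight.

Tara is a knight.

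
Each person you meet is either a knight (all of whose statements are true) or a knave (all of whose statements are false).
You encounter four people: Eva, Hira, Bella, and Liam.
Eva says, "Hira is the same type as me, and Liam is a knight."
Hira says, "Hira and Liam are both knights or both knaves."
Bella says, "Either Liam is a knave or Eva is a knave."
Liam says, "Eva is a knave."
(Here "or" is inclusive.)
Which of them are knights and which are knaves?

Knights: Hira, Bella, and Liam. Knaves: Eva.

Eva (knave): "Hira is the same type as me, and Liam is a knight" — false. ✓
Hira (knight): "Hira and Liam are both knights or both knaves" — true. ✓
Bella is a knight, and the claim "either Liam is a knave or Eva is a knave" is indeed true.
Liam is a knight; "Eva is a knave" is true, as required.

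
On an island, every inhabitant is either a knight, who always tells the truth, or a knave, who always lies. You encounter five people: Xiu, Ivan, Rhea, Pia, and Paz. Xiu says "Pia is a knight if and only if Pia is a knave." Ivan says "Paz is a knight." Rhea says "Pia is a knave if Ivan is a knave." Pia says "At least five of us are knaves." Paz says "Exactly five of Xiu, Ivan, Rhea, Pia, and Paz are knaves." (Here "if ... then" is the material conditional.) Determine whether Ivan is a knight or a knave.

Ivan is a knave.

Consistent assignments: {Xiu=knave, Ivan=knave, Rhea=knight, Pia=knave, Paz=knave}
In every consistent assignment, Ivan is a knave.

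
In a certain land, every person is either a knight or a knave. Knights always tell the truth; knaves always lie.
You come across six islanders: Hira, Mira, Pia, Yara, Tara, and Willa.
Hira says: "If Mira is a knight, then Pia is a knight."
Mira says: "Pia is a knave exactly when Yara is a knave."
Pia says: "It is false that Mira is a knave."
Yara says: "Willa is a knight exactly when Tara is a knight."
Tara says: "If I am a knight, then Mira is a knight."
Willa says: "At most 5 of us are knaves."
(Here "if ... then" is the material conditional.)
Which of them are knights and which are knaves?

Knights: Hira, Mira, Pia, Yara, Tara, and Willa. Knaves: none.

As a knight, Hira's statement "if Mira is a knight, then Pia is a knight" should be true; it is.
Mira is a knight, and the claim "Pia is a knave exactly when Yara is a knave" is indeed true.
Pia is a knight, so "it is false that Mira is a knave" must be true — and it is.
Since Yara is a knight, "Willa is a knight exactly when Tara is a knight" needs to be true, which holds.
Tara is a knight, and the claim "if I am a knight, then Mira is a knight" is indeed true.
Since Willa is a knight, "at most 5 of us are knaves" needs to be true, which holds.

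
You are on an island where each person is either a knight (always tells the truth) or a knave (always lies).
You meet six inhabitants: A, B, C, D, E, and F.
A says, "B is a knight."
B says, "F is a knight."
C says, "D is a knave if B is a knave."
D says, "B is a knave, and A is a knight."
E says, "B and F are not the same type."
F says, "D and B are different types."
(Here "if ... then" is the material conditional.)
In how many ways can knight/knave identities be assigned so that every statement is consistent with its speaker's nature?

2

Consistent assignments:
  A=knight, B=knight, C=knight, D=knave, E=knave, F=knight
  A=knave, B=knave, C=knight, D=knave, E=knave, F=knave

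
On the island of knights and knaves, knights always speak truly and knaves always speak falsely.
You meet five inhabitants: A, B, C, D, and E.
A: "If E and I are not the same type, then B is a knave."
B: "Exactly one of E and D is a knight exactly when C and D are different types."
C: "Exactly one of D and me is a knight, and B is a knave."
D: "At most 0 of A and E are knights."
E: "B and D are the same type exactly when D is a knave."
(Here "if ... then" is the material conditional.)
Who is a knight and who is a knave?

Suppose A is a knave. Then A's statement "if E and I are not the same type, then B is a knave" would have to be false. Checking the 16 ways to assign the others, none is consistent with every speaker.
(For instance, with B=knave, C=knave, D=knave, E=knight, A's claim "if E and I are not the same type, then B is a knave" comes out true where it would need to be false.)
So A must be a knight, making "if E and I are not the same type, then B is a knave" true. Taking A=knight, B=knave, C=knave, D=knave, E=knight, each remaining statement checks out:
  B (knave): "exactly one of E and D is a knight exactly when C and D are different types" — false. ✓
  C (knave): "exactly one of D and me is a knight, and B is a knave" — false. ✓
  D (knave): "at most 0 of A and E are knights" — false. ✓
  E (knight): "B and D are the same type exactly when D is a knave" — true. ✓
This is the unique consistent assignment.

A is a knight, B is a knave, C is a knave, D is a knave, and E is a knight.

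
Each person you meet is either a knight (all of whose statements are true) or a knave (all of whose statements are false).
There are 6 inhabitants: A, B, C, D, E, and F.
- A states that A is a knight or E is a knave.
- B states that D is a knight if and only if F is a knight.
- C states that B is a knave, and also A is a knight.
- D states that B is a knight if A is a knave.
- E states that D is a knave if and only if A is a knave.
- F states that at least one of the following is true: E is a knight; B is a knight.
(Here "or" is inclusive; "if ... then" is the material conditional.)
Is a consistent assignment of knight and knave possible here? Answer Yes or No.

Yes

One consistent assignment: A=knight, B=knight, C=knave, D=knight, E=knight, F=knight.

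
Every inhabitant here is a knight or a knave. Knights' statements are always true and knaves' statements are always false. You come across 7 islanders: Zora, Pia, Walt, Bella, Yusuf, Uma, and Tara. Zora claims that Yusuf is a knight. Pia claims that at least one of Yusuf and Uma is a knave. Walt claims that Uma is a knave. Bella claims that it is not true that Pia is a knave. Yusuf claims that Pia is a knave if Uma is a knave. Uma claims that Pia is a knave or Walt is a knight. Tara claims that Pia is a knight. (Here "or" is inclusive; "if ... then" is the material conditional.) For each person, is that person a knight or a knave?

Zora is a knight, Pia is a knave, Walt is a knave, Bella is a knave, Yusuf is a knight, Uma is a knight, and Tara is a knave.

Zora (knight): "Yusuf is a knight" — true. ✓
Pia is a knave; "at least one of Yusuf and Uma is a knave" is false, as required.
As a knave, Walt's statement "Uma is a knave" should be false; it is.
Bella (knave): "it is not true that Pia is a knave" — false. ✓
Yusuf is a knight, and the claim "Pia is a knave if Uma is a knave" is indeed true.
As a knight, Uma's statement "Pia is a knave or Walt is a knight" should be true; it is.
Tara is a knave; "Pia is a knight" is false, as required.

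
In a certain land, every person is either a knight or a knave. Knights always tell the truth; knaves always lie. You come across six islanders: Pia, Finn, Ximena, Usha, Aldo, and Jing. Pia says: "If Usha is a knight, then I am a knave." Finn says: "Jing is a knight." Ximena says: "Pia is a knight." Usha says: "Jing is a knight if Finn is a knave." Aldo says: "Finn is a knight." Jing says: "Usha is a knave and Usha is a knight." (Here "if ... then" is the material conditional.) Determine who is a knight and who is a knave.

Pia is a knight, Finn is a knave, Ximena is a knight, Usha is a knave, Aldo is a knave, and Jing is a knave.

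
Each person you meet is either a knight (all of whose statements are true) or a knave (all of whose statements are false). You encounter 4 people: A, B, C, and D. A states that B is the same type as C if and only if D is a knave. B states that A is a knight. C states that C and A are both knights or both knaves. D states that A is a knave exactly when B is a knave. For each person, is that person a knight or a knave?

A is a knight, B is a knight, C is a knave, and D is a knight.

A (knight): "B is the same type as C if and only if D is a knave" — True. ✓
B is a knight, and the claim "A is a knight" is indeed True.
C (knave): "C and A are both knights or both knaves" — false. ✓
D is a knight, so "A is a knave exactly when B is a knave" must be True — and it is.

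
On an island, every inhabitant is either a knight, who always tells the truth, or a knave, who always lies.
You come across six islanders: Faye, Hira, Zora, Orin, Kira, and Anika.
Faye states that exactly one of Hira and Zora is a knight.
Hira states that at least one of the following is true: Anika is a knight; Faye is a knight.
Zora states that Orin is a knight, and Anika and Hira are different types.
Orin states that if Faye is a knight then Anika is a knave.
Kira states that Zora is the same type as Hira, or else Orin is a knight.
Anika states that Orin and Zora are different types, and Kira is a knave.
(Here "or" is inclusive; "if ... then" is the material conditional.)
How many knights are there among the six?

2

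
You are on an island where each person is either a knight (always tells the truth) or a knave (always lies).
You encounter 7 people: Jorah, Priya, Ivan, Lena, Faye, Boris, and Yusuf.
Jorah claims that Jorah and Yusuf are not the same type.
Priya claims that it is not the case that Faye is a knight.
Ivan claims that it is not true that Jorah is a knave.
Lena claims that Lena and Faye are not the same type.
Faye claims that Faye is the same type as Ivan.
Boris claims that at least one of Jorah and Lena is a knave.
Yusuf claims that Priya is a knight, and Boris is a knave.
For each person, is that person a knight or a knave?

Knights: Jorah, Priya, Ivan, and Boris. Knaves: Lena, Faye, and Yusuf.

Since Jorah is a knight, "Jorah and Yusuf are not the same type" needs to be true, which holds.
Priya is a knight; "it is not the case that Faye is a knight" is true, as required.
As a knight, Ivan's statement "it is not true that Jorah is a knave" should be true; it is.
Since Lena is a knave, "Lena and Faye are not the same type" needs to be False, which holds.
Faye is a knave; "Faye is the same type as Ivan" is False, as required.
Boris is a knight, and the claim "at least one of Jorah and Lena is a knave" is indeed true.
Yusuf is a knave; "Priya is a knight, and Boris is a knave" is False, as required.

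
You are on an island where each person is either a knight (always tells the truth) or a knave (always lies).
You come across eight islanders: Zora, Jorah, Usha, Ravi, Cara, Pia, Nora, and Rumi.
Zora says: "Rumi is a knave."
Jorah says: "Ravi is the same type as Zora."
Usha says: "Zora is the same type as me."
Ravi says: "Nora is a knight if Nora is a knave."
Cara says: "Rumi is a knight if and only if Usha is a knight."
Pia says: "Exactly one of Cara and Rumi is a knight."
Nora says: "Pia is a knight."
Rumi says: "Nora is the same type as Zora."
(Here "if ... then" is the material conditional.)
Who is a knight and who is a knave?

Zora is a knight, Jorah is a knave, Usha is a knight, Ravi is a knave, Cara is a knave, Pia is a knave, Nora is a knave, and Rumi is a knave.

Zora is a knight; "Rumi is a knave" is True, as required.
Since Jorah is a knave, "Ravi is the same type as Zora" needs to be false, which holds.
Since Usha is a knight, "Zora is the same type as me" needs to be True, which holds.
Ravi is a knave, so "Nora is a knight if Nora is a knave" must be false — and it is.
Cara is a knave; "Rumi is a knight if and only if Usha is a knight" is false, as required.
Pia is a knave; "exactly one of Cara and Rumi is a knight" is false, as required.
Since Nora is a knave, "Pia is a knight" needs to be false, which holds.
Rumi is a knave, so "Nora is the same type as Zora" must be false — and it is.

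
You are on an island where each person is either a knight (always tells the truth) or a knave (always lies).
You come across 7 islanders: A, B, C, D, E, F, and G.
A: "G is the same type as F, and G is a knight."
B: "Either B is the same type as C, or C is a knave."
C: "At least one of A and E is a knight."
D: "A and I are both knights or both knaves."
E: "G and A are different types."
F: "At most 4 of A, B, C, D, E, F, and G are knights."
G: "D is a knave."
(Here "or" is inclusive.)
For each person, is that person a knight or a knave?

Since A is a knight, "G is the same type as F, and G is a knight" needs to be True, which holds.
B is a knave, so "either B is the same type as C, or C is a knave" must be false — and it is.
C (knight): "at least one of A and E is a knight" — True. ✓
D is a knave, so "A and I are both knights or both knaves" must be false — and it is.
E is a knave; "G and A are different types" is false, as required.
F (knight): "at most 4 of A, B, C, D, E, F, and G are knights" — True. ✓
Since G is a knight, "D is a knave" needs to be True, which holds.

A is a knight, B is a knave, C is a knight, D is a knave, E is a knave, F is a knight, and G is a knight.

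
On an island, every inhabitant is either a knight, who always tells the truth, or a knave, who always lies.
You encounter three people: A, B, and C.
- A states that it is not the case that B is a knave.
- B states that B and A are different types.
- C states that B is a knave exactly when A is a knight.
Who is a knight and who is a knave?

Knights: none. Knaves: A, B, and C.

Suppose A is a knight. Then A's statement "it is not the case that B is a knave" would have to be true. Checking the 4 ways to assign the others, none is consistent with every speaker.
(For instance, with B=knave, C=knave, A's claim "it is not the case that B is a knave" comes out false where it would need to be true.)
So A must be a knave, making "it is not the case that B is a knave" false. Taking A=knave, B=knave, C=knave, each remaining statement checks out:
  B (knave): "B and A are different types" — false. ✓
  C (knave): "B is a knave exactly when A is a knight" — false. ✓
This is the unique consistent assignment.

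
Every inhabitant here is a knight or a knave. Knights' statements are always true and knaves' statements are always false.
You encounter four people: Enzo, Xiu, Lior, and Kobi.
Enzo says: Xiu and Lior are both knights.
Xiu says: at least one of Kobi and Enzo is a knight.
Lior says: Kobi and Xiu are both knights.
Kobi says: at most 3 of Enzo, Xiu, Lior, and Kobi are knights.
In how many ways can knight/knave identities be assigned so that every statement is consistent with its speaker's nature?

0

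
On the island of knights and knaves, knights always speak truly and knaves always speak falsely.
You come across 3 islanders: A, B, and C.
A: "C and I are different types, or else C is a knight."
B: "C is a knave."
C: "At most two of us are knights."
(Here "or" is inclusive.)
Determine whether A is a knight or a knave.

A is a knight.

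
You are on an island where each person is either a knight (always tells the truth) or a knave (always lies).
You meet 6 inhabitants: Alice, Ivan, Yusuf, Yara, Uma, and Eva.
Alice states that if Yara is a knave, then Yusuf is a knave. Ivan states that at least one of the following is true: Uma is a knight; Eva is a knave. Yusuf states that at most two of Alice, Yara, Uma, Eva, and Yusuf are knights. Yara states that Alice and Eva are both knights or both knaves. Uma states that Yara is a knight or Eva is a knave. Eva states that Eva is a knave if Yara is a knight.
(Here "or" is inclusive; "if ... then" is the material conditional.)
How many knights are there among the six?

2

The unique consistent assignment is Alice=knave, Ivan=knave, Yusuf=knight, Yara=knave, Uma=knave, Eva=knight.
That has 2 knights.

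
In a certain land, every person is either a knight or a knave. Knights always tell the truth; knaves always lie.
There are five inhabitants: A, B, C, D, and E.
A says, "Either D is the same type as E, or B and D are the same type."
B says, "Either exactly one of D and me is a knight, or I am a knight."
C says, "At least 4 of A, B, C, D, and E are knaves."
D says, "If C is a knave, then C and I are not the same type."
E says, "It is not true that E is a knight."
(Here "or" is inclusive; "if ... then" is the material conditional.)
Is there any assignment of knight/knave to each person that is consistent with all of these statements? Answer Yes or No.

No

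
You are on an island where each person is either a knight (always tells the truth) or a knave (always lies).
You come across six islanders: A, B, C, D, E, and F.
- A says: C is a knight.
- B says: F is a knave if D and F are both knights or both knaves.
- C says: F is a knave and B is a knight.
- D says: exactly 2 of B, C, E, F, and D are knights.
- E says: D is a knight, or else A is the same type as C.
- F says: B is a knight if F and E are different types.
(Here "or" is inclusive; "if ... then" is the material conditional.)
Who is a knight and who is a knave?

A is a knave, B is a knight, C is a knave, D is a knave, E is a knight, and F is a knight.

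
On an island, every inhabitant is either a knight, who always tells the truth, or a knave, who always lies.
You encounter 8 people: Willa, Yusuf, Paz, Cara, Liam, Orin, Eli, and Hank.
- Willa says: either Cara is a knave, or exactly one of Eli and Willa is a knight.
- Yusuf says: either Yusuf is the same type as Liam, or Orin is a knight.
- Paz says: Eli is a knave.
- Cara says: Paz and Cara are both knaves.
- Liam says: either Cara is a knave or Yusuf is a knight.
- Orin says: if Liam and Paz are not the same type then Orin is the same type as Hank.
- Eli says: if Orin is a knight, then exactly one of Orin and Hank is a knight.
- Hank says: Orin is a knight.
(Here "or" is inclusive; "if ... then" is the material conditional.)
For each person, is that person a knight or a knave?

Willa is a knight, Yusuf is a knight, Paz is a knight, Cara is a knave, Liam is a knight, Orin is a knight, Eli is a knave, and Hank is a knight.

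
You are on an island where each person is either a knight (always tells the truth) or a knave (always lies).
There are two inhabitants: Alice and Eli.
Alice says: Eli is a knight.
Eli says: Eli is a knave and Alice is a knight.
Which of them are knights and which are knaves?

Alice is a knave; "Eli is a knight" is false, as required.
Since Eli is a knave, "Eli is a knave and Alice is a knight" needs to be false, which holds.

Alice is a knave and Eli is a knave.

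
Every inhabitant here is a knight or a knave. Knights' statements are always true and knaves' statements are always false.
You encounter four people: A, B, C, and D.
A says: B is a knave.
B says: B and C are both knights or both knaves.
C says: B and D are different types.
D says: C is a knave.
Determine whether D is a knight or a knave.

D is a knave.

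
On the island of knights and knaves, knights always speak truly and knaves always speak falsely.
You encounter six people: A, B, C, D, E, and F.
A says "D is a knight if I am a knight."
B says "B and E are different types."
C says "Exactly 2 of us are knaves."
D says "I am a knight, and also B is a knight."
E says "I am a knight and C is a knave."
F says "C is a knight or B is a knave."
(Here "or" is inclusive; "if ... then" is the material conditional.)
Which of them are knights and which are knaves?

A is a knight, so "D is a knight if I am a knight" must be True — and it is.
B is a knight; "B and E are different types" is True, as required.
C (knave): "exactly 2 of us are knaves" — False. ✓
D (knight): "I am a knight, and also B is a knight" — True. ✓
E is a knave; "I am a knight and C is a knave" is False, as required.
F is a knave, and the claim "C is a knight or B is a knave" is indeed False.

A is a knight, B is a knight, C is a knave, D is a knight, E is a knave, and F is a knave.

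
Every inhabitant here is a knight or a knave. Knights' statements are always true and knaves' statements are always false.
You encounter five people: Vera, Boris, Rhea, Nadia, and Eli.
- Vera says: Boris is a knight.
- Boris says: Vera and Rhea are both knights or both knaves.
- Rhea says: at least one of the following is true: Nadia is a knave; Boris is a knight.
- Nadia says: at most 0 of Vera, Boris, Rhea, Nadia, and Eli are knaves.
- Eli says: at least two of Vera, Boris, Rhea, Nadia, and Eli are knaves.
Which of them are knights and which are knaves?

Knights: Rhea and Eli. Knaves: Vera, Boris, and Nadia.

Suppose Vera is a knight. Then Vera's statement "Boris is a knight" would have to be true. Checking the 16 ways to assign the others, none is consistent with every speaker.
(For instance, with Boris=knave, Rhea=knight, Nadia=knave, Eli=knight, Vera's claim "Boris is a knight" comes out false where it would need to be true.)
So Vera must be a knave, making "Boris is a knight" false. Taking Vera=knave, Boris=knave, Rhea=knight, Nadia=knave, Eli=knight, each remaining statement checks out:
  Boris (knave): "Vera and Rhea are both knights or both knaves" — false. ✓
  Rhea (knight): "at least one of the following is true: Nadia is a knave; Boris is a knight" — true. ✓
  Nadia (knave): "at most 0 of Vera, Boris, Rhea, Nadia, and Eli are knaves" — false. ✓
  Eli (knight): "at least two of Vera, Boris, Rhea, Nadia, and Eli are knaves" — true. ✓
This is the unique consistent assignment.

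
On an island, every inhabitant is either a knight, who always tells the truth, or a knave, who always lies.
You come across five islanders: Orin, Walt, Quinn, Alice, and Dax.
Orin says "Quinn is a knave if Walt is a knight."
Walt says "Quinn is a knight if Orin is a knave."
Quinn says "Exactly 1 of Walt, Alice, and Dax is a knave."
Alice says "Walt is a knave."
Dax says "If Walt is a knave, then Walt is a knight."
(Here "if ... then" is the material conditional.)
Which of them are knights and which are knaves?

Orin is a knave, Walt is a knight, Quinn is a knight, Alice is a knave, and Dax is a knight.

Orin (knave): "Quinn is a knave if Walt is a knight" — false. ✓
Walt is a knight, so "Quinn is a knight if Orin is a knave" must be true — and it is.
Quinn is a knight; "exactly 1 of Walt, Alice, and Dax is a knave" is true, as required.
Since Alice is a knave, "Walt is a knave" needs to be false, which holds.
Dax is a knight, and the claim "if Walt is a knave, then Walt is a knight" is indeed true.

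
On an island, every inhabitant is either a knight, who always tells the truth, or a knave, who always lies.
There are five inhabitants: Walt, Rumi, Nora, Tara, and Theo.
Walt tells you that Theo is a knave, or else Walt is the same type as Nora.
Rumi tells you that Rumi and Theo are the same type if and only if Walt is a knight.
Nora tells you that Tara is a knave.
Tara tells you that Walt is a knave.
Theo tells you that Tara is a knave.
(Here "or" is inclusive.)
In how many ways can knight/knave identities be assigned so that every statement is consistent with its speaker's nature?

2

Consistent assignments:
  Walt=knight, Rumi=knight, Nora=knight, Tara=knave, Theo=knight
  Walt=knight, Rumi=knave, Nora=knight, Tara=knave, Theo=knight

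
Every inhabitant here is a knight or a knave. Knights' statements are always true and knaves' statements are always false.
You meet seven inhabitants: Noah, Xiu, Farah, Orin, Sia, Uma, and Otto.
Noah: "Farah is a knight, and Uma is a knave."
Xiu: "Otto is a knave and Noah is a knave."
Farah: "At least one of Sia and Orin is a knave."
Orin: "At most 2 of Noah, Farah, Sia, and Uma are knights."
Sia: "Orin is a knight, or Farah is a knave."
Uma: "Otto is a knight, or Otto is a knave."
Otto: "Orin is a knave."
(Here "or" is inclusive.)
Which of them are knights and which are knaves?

Noah is a knave, Xiu is a knight, Farah is a knave, Orin is a knight, Sia is a knight, Uma is a knight, and Otto is a knave.

Noah is a knave, so "Farah is a knight, and Uma is a knave" must be False — and it is.
Since Xiu is a knight, "Otto is a knave and Noah is a knave" needs to be True, which holds.
Farah is a knave, so "at least one of Sia and Orin is a knave" must be False — and it is.
As a knight, Orin's statement "at most 2 of Noah, Farah, Sia, and Uma are knights" should be True; it is.
Sia (knight): "Orin is a knight, or Farah is a knave" — True. ✓
Uma is a knight, and the claim "Otto is a knight, or Otto is a knave" is indeed True.
Since Otto is a knave, "Orin is a knave" needs to be False, which holds.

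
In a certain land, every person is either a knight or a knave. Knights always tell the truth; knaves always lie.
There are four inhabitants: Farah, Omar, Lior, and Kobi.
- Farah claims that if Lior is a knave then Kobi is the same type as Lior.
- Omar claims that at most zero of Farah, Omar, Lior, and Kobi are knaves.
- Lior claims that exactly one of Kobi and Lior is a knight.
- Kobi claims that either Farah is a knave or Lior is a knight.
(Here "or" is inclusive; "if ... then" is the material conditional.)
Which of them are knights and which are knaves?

Farah is a knight, so "if Lior is a knave then Kobi is the same type as Lior" must be True — and it is.
Omar (knave): "at most zero of Farah, Omar, Lior, and Kobi are knaves" — False. ✓
Since Lior is a knave, "exactly one of Kobi and Lior is a knight" needs to be False, which holds.
As a knave, Kobi's statement "either Farah is a knave or Lior is a knight" should be False; it is.

Knights: Farah. Knaves: Omar, Lior, and Kobi.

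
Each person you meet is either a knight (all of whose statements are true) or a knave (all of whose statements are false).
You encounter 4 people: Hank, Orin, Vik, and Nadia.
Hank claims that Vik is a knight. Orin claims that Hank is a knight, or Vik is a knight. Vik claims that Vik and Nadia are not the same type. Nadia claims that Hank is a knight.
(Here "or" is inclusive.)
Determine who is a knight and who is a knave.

Knights: none. Knaves: Hank, Orin, Vik, and Nadia.

Since Hank is a knave, "Vik is a knight" needs to be false, which holds.
Orin is a knave; "Hank is a knight, or Vik is a knight" is false, as required.
As a knave, Vik's statement "Vik and Nadia are not the same type" should be false; it is.
Nadia is a knave, so "Hank is a knight" must be false — and it is.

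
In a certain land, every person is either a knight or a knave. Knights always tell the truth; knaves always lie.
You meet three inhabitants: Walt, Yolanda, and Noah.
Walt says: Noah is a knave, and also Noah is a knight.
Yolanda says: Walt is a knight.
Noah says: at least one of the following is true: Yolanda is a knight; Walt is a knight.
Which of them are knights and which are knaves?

Walt is a knave, Yolanda is a knave, and Noah is a knave.

Walt is a knave, so "Noah is a knave, and also Noah is a knight" must be False — and it is.
Since Yolanda is a knave, "Walt is a knight" needs to be False, which holds.
Noah (knave): "at least one of the following is true: Yolanda is a knight; Walt is a knight" — False. ✓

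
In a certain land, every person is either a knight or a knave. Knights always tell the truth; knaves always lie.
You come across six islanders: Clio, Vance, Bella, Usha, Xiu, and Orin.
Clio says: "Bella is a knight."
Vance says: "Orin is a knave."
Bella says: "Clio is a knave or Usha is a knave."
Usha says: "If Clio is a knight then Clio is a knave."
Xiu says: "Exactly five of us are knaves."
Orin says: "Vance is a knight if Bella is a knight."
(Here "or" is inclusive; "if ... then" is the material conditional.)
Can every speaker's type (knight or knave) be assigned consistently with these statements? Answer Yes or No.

No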